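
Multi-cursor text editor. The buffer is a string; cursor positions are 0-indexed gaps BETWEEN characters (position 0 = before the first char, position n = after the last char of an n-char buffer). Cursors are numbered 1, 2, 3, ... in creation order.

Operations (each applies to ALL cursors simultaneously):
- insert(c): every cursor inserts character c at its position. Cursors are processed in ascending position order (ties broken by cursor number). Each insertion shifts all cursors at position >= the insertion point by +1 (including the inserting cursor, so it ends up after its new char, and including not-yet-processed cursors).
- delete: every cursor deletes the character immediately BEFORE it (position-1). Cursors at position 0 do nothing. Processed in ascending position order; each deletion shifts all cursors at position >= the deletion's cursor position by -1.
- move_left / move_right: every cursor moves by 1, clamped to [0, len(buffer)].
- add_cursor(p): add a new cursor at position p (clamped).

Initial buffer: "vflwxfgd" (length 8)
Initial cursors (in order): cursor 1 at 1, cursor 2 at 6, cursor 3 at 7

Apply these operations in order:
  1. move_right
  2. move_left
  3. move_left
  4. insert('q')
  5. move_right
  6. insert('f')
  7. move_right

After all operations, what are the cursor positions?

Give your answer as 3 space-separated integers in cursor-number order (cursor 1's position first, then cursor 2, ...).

After op 1 (move_right): buffer="vflwxfgd" (len 8), cursors c1@2 c2@7 c3@8, authorship ........
After op 2 (move_left): buffer="vflwxfgd" (len 8), cursors c1@1 c2@6 c3@7, authorship ........
After op 3 (move_left): buffer="vflwxfgd" (len 8), cursors c1@0 c2@5 c3@6, authorship ........
After op 4 (insert('q')): buffer="qvflwxqfqgd" (len 11), cursors c1@1 c2@7 c3@9, authorship 1.....2.3..
After op 5 (move_right): buffer="qvflwxqfqgd" (len 11), cursors c1@2 c2@8 c3@10, authorship 1.....2.3..
After op 6 (insert('f')): buffer="qvfflwxqffqgfd" (len 14), cursors c1@3 c2@10 c3@13, authorship 1.1....2.23.3.
After op 7 (move_right): buffer="qvfflwxqffqgfd" (len 14), cursors c1@4 c2@11 c3@14, authorship 1.1....2.23.3.

Answer: 4 11 14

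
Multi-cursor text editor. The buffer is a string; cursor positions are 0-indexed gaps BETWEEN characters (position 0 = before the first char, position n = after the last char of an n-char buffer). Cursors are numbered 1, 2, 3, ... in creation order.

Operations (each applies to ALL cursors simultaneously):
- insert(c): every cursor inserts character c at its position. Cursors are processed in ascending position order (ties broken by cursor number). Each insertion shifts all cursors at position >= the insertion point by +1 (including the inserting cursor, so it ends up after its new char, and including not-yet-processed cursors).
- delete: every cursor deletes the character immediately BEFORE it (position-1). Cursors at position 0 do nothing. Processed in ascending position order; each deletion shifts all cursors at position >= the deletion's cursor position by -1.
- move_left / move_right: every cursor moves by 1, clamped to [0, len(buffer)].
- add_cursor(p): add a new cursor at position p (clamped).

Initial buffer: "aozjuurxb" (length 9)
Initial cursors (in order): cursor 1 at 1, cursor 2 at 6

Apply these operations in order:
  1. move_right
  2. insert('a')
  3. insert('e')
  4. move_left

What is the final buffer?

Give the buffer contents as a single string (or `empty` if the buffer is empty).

Answer: aoaezjuuraexb

Derivation:
After op 1 (move_right): buffer="aozjuurxb" (len 9), cursors c1@2 c2@7, authorship .........
After op 2 (insert('a')): buffer="aoazjuuraxb" (len 11), cursors c1@3 c2@9, authorship ..1.....2..
After op 3 (insert('e')): buffer="aoaezjuuraexb" (len 13), cursors c1@4 c2@11, authorship ..11.....22..
After op 4 (move_left): buffer="aoaezjuuraexb" (len 13), cursors c1@3 c2@10, authorship ..11.....22..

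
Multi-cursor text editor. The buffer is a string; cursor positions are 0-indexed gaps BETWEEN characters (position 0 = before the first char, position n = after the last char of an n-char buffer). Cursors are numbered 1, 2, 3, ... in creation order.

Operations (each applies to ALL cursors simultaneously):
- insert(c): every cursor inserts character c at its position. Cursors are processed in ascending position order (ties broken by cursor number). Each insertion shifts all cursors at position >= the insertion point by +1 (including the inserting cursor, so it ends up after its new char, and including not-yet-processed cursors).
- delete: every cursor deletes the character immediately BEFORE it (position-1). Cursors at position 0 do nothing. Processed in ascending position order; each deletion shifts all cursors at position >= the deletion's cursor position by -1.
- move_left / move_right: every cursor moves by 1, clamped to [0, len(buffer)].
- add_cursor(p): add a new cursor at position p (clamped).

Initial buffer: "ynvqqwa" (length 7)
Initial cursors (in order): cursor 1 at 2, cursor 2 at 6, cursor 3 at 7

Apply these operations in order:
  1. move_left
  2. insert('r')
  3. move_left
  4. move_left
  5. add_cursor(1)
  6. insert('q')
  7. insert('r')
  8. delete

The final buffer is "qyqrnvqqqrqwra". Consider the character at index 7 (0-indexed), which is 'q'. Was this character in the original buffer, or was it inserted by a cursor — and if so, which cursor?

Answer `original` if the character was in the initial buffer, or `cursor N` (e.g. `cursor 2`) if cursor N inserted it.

Answer: cursor 2

Derivation:
After op 1 (move_left): buffer="ynvqqwa" (len 7), cursors c1@1 c2@5 c3@6, authorship .......
After op 2 (insert('r')): buffer="yrnvqqrwra" (len 10), cursors c1@2 c2@7 c3@9, authorship .1....2.3.
After op 3 (move_left): buffer="yrnvqqrwra" (len 10), cursors c1@1 c2@6 c3@8, authorship .1....2.3.
After op 4 (move_left): buffer="yrnvqqrwra" (len 10), cursors c1@0 c2@5 c3@7, authorship .1....2.3.
After op 5 (add_cursor(1)): buffer="yrnvqqrwra" (len 10), cursors c1@0 c4@1 c2@5 c3@7, authorship .1....2.3.
After op 6 (insert('q')): buffer="qyqrnvqqqrqwra" (len 14), cursors c1@1 c4@3 c2@8 c3@11, authorship 1.41...2.23.3.
After op 7 (insert('r')): buffer="qryqrrnvqqrqrqrwra" (len 18), cursors c1@2 c4@5 c2@11 c3@15, authorship 11.441...22.233.3.
After op 8 (delete): buffer="qyqrnvqqqrqwra" (len 14), cursors c1@1 c4@3 c2@8 c3@11, authorship 1.41...2.23.3.
Authorship (.=original, N=cursor N): 1 . 4 1 . . . 2 . 2 3 . 3 .
Index 7: author = 2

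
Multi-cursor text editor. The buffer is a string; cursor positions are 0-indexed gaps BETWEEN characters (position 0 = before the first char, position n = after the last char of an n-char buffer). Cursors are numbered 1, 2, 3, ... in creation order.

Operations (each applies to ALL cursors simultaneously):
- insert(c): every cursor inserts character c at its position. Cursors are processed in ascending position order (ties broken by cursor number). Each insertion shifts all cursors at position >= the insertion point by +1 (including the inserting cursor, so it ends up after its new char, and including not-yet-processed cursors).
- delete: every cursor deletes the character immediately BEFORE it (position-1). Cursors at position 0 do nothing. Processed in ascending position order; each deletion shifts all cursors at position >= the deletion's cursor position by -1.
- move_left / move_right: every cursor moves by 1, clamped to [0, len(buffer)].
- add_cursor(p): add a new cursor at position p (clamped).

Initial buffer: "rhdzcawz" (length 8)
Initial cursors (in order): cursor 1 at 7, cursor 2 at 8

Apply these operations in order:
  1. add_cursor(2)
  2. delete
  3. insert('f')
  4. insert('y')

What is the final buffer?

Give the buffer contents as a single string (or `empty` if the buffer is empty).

After op 1 (add_cursor(2)): buffer="rhdzcawz" (len 8), cursors c3@2 c1@7 c2@8, authorship ........
After op 2 (delete): buffer="rdzca" (len 5), cursors c3@1 c1@5 c2@5, authorship .....
After op 3 (insert('f')): buffer="rfdzcaff" (len 8), cursors c3@2 c1@8 c2@8, authorship .3....12
After op 4 (insert('y')): buffer="rfydzcaffyy" (len 11), cursors c3@3 c1@11 c2@11, authorship .33....1212

Answer: rfydzcaffyy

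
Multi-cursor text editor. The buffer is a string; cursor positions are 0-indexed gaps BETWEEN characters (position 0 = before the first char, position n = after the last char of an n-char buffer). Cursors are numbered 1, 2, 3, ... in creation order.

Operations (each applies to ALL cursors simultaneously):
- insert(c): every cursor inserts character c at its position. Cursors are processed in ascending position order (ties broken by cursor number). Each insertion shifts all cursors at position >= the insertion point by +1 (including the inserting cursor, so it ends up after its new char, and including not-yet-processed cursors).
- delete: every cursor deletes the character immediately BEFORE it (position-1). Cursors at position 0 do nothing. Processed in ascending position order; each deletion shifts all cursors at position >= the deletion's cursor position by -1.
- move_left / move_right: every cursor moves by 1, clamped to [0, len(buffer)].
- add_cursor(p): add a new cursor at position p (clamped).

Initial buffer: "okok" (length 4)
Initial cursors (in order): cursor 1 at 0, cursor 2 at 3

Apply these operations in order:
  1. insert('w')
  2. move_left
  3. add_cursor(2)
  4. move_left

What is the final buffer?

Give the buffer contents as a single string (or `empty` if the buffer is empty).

After op 1 (insert('w')): buffer="wokowk" (len 6), cursors c1@1 c2@5, authorship 1...2.
After op 2 (move_left): buffer="wokowk" (len 6), cursors c1@0 c2@4, authorship 1...2.
After op 3 (add_cursor(2)): buffer="wokowk" (len 6), cursors c1@0 c3@2 c2@4, authorship 1...2.
After op 4 (move_left): buffer="wokowk" (len 6), cursors c1@0 c3@1 c2@3, authorship 1...2.

Answer: wokowk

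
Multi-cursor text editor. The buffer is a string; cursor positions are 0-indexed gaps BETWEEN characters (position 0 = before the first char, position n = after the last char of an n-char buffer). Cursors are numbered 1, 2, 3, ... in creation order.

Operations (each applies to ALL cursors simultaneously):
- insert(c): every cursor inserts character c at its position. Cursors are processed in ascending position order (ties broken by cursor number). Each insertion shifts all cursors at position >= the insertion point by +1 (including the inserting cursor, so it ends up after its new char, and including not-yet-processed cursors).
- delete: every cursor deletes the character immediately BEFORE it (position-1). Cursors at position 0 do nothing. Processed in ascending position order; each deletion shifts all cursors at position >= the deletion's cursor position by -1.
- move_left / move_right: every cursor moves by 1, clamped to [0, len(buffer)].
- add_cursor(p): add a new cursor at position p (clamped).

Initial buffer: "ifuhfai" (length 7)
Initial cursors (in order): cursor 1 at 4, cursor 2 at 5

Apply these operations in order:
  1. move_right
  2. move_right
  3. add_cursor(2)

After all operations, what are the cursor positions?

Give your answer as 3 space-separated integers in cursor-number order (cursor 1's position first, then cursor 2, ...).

After op 1 (move_right): buffer="ifuhfai" (len 7), cursors c1@5 c2@6, authorship .......
After op 2 (move_right): buffer="ifuhfai" (len 7), cursors c1@6 c2@7, authorship .......
After op 3 (add_cursor(2)): buffer="ifuhfai" (len 7), cursors c3@2 c1@6 c2@7, authorship .......

Answer: 6 7 2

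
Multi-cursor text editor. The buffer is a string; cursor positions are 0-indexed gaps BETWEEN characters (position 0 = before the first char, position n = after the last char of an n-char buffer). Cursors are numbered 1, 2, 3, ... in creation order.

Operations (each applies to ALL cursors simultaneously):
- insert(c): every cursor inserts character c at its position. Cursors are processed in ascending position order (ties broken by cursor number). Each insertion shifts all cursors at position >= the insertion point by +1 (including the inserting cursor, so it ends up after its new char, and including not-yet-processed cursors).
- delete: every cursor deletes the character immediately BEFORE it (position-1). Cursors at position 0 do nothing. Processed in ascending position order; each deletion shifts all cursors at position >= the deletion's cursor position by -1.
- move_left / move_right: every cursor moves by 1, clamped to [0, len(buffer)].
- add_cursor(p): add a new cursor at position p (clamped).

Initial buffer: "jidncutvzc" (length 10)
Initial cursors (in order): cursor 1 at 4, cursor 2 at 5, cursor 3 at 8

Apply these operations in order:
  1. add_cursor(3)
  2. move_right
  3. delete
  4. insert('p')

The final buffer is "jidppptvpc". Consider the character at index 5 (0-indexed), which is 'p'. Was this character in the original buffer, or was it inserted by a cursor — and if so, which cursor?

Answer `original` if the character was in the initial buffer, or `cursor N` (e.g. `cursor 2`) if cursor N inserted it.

After op 1 (add_cursor(3)): buffer="jidncutvzc" (len 10), cursors c4@3 c1@4 c2@5 c3@8, authorship ..........
After op 2 (move_right): buffer="jidncutvzc" (len 10), cursors c4@4 c1@5 c2@6 c3@9, authorship ..........
After op 3 (delete): buffer="jidtvc" (len 6), cursors c1@3 c2@3 c4@3 c3@5, authorship ......
After op 4 (insert('p')): buffer="jidppptvpc" (len 10), cursors c1@6 c2@6 c4@6 c3@9, authorship ...124..3.
Authorship (.=original, N=cursor N): . . . 1 2 4 . . 3 .
Index 5: author = 4

Answer: cursor 4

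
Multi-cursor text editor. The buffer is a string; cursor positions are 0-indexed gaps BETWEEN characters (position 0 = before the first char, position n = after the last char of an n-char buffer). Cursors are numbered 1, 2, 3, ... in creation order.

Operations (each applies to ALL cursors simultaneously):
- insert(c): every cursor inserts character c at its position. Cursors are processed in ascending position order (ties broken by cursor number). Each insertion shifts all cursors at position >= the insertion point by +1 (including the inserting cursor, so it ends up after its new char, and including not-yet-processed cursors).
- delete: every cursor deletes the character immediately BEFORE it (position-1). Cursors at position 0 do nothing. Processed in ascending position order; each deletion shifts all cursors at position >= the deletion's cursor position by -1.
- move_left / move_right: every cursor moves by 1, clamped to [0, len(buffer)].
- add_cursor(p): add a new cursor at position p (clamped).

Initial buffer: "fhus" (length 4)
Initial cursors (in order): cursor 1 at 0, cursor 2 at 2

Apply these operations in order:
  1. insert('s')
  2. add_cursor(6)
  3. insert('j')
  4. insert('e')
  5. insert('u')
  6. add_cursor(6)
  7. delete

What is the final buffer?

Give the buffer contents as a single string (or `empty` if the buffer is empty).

After op 1 (insert('s')): buffer="sfhsus" (len 6), cursors c1@1 c2@4, authorship 1..2..
After op 2 (add_cursor(6)): buffer="sfhsus" (len 6), cursors c1@1 c2@4 c3@6, authorship 1..2..
After op 3 (insert('j')): buffer="sjfhsjusj" (len 9), cursors c1@2 c2@6 c3@9, authorship 11..22..3
After op 4 (insert('e')): buffer="sjefhsjeusje" (len 12), cursors c1@3 c2@8 c3@12, authorship 111..222..33
After op 5 (insert('u')): buffer="sjeufhsjeuusjeu" (len 15), cursors c1@4 c2@10 c3@15, authorship 1111..2222..333
After op 6 (add_cursor(6)): buffer="sjeufhsjeuusjeu" (len 15), cursors c1@4 c4@6 c2@10 c3@15, authorship 1111..2222..333
After op 7 (delete): buffer="sjefsjeusje" (len 11), cursors c1@3 c4@4 c2@7 c3@11, authorship 111.222..33

Answer: sjefsjeusje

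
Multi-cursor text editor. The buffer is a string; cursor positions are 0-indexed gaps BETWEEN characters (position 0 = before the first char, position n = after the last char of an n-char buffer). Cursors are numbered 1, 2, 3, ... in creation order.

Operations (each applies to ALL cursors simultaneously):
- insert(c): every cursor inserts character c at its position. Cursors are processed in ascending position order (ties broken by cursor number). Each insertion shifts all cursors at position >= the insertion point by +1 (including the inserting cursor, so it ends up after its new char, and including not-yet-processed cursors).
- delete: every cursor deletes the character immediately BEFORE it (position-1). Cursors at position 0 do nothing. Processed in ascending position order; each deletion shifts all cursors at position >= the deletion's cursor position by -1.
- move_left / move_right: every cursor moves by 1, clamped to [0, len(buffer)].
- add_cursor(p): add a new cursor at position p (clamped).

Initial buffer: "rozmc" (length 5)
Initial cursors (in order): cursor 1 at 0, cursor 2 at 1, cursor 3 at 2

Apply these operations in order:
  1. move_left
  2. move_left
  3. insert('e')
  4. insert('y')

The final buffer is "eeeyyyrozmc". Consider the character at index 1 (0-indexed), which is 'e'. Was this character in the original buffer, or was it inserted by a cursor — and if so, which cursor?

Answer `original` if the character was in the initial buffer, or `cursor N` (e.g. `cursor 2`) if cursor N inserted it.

Answer: cursor 2

Derivation:
After op 1 (move_left): buffer="rozmc" (len 5), cursors c1@0 c2@0 c3@1, authorship .....
After op 2 (move_left): buffer="rozmc" (len 5), cursors c1@0 c2@0 c3@0, authorship .....
After op 3 (insert('e')): buffer="eeerozmc" (len 8), cursors c1@3 c2@3 c3@3, authorship 123.....
After op 4 (insert('y')): buffer="eeeyyyrozmc" (len 11), cursors c1@6 c2@6 c3@6, authorship 123123.....
Authorship (.=original, N=cursor N): 1 2 3 1 2 3 . . . . .
Index 1: author = 2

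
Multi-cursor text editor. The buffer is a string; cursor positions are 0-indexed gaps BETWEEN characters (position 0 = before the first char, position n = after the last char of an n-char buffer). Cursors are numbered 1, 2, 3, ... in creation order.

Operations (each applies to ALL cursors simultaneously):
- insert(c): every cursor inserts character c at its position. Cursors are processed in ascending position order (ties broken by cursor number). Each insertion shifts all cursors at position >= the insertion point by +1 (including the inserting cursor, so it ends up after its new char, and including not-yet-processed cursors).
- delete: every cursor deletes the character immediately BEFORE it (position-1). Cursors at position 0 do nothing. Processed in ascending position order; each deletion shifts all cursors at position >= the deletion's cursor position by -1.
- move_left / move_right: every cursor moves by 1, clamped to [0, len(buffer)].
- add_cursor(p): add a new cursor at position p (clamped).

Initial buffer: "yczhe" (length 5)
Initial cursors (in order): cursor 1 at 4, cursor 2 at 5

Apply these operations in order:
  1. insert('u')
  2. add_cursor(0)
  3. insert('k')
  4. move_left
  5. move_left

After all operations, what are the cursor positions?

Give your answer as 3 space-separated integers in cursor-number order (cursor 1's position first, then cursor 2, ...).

Answer: 5 8 0

Derivation:
After op 1 (insert('u')): buffer="yczhueu" (len 7), cursors c1@5 c2@7, authorship ....1.2
After op 2 (add_cursor(0)): buffer="yczhueu" (len 7), cursors c3@0 c1@5 c2@7, authorship ....1.2
After op 3 (insert('k')): buffer="kyczhukeuk" (len 10), cursors c3@1 c1@7 c2@10, authorship 3....11.22
After op 4 (move_left): buffer="kyczhukeuk" (len 10), cursors c3@0 c1@6 c2@9, authorship 3....11.22
After op 5 (move_left): buffer="kyczhukeuk" (len 10), cursors c3@0 c1@5 c2@8, authorship 3....11.22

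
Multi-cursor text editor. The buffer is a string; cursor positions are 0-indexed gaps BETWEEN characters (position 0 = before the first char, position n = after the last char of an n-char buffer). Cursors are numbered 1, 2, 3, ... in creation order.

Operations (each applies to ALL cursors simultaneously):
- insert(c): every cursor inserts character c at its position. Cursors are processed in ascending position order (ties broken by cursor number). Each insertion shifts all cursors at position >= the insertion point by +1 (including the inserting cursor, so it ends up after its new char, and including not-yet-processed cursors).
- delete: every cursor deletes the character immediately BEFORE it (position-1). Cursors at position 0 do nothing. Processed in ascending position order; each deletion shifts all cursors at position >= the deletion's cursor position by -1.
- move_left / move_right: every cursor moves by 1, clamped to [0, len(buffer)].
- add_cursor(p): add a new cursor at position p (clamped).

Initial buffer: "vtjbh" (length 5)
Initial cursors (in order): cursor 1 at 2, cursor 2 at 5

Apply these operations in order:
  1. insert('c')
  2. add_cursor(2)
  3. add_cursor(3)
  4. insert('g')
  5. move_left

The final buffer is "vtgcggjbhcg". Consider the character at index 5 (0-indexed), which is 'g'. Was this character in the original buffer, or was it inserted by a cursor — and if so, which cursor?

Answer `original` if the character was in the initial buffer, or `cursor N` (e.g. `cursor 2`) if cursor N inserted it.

After op 1 (insert('c')): buffer="vtcjbhc" (len 7), cursors c1@3 c2@7, authorship ..1...2
After op 2 (add_cursor(2)): buffer="vtcjbhc" (len 7), cursors c3@2 c1@3 c2@7, authorship ..1...2
After op 3 (add_cursor(3)): buffer="vtcjbhc" (len 7), cursors c3@2 c1@3 c4@3 c2@7, authorship ..1...2
After op 4 (insert('g')): buffer="vtgcggjbhcg" (len 11), cursors c3@3 c1@6 c4@6 c2@11, authorship ..3114...22
After op 5 (move_left): buffer="vtgcggjbhcg" (len 11), cursors c3@2 c1@5 c4@5 c2@10, authorship ..3114...22
Authorship (.=original, N=cursor N): . . 3 1 1 4 . . . 2 2
Index 5: author = 4

Answer: cursor 4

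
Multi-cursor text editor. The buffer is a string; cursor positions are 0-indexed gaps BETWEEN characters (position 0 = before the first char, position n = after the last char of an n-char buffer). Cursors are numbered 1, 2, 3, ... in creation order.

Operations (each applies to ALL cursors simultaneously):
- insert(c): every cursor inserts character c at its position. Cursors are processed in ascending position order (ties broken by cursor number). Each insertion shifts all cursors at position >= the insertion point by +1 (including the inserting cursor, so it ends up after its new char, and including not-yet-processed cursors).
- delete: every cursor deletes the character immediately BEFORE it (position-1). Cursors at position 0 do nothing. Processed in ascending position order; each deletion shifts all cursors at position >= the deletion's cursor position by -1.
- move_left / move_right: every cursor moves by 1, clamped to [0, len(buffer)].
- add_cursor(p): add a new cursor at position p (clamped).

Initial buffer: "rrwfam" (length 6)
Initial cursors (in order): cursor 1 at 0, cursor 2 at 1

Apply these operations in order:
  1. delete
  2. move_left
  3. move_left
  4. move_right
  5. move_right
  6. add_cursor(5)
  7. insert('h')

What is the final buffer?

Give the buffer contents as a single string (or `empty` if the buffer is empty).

Answer: rwhhfamh

Derivation:
After op 1 (delete): buffer="rwfam" (len 5), cursors c1@0 c2@0, authorship .....
After op 2 (move_left): buffer="rwfam" (len 5), cursors c1@0 c2@0, authorship .....
After op 3 (move_left): buffer="rwfam" (len 5), cursors c1@0 c2@0, authorship .....
After op 4 (move_right): buffer="rwfam" (len 5), cursors c1@1 c2@1, authorship .....
After op 5 (move_right): buffer="rwfam" (len 5), cursors c1@2 c2@2, authorship .....
After op 6 (add_cursor(5)): buffer="rwfam" (len 5), cursors c1@2 c2@2 c3@5, authorship .....
After op 7 (insert('h')): buffer="rwhhfamh" (len 8), cursors c1@4 c2@4 c3@8, authorship ..12...3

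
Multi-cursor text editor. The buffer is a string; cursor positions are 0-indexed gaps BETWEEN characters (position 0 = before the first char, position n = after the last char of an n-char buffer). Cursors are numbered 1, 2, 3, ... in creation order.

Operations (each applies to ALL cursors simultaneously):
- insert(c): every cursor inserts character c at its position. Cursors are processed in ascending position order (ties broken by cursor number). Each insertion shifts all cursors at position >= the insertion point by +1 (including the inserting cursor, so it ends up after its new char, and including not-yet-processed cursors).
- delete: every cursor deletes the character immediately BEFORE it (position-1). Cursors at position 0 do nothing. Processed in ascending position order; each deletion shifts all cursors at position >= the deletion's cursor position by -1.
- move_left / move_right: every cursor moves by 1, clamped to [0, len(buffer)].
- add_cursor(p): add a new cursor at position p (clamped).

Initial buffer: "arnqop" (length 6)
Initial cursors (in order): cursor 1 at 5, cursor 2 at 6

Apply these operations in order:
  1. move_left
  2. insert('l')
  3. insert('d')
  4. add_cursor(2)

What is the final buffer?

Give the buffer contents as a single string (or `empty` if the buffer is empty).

After op 1 (move_left): buffer="arnqop" (len 6), cursors c1@4 c2@5, authorship ......
After op 2 (insert('l')): buffer="arnqlolp" (len 8), cursors c1@5 c2@7, authorship ....1.2.
After op 3 (insert('d')): buffer="arnqldoldp" (len 10), cursors c1@6 c2@9, authorship ....11.22.
After op 4 (add_cursor(2)): buffer="arnqldoldp" (len 10), cursors c3@2 c1@6 c2@9, authorship ....11.22.

Answer: arnqldoldp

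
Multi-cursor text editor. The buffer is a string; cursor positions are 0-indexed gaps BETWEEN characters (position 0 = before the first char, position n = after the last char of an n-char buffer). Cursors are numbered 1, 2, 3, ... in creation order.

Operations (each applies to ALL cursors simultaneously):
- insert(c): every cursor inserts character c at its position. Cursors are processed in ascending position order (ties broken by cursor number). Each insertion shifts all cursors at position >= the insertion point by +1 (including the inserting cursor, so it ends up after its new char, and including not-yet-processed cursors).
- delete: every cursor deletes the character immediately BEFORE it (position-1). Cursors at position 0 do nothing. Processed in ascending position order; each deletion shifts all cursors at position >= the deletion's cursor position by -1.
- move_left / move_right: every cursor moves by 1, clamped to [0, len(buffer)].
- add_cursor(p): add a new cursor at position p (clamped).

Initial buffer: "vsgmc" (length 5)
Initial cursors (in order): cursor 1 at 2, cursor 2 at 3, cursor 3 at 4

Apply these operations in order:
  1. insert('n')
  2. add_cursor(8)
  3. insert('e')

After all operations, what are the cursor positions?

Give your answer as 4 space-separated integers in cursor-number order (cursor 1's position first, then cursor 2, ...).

After op 1 (insert('n')): buffer="vsngnmnc" (len 8), cursors c1@3 c2@5 c3@7, authorship ..1.2.3.
After op 2 (add_cursor(8)): buffer="vsngnmnc" (len 8), cursors c1@3 c2@5 c3@7 c4@8, authorship ..1.2.3.
After op 3 (insert('e')): buffer="vsnegnemnece" (len 12), cursors c1@4 c2@7 c3@10 c4@12, authorship ..11.22.33.4

Answer: 4 7 10 12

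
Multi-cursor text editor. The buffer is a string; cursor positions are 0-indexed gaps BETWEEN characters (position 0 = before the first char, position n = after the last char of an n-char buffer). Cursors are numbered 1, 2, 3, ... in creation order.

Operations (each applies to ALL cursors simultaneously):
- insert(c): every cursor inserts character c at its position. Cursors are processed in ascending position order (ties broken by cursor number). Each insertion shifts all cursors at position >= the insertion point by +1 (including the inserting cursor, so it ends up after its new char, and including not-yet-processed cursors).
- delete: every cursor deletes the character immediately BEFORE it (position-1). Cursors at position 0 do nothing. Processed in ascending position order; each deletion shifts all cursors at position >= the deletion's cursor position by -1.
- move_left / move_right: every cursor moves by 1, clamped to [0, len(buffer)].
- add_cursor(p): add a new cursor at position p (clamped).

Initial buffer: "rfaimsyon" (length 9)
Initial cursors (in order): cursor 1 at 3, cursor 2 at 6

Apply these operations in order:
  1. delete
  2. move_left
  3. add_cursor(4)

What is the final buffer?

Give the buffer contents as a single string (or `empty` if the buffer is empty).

Answer: rfimyon

Derivation:
After op 1 (delete): buffer="rfimyon" (len 7), cursors c1@2 c2@4, authorship .......
After op 2 (move_left): buffer="rfimyon" (len 7), cursors c1@1 c2@3, authorship .......
After op 3 (add_cursor(4)): buffer="rfimyon" (len 7), cursors c1@1 c2@3 c3@4, authorship .......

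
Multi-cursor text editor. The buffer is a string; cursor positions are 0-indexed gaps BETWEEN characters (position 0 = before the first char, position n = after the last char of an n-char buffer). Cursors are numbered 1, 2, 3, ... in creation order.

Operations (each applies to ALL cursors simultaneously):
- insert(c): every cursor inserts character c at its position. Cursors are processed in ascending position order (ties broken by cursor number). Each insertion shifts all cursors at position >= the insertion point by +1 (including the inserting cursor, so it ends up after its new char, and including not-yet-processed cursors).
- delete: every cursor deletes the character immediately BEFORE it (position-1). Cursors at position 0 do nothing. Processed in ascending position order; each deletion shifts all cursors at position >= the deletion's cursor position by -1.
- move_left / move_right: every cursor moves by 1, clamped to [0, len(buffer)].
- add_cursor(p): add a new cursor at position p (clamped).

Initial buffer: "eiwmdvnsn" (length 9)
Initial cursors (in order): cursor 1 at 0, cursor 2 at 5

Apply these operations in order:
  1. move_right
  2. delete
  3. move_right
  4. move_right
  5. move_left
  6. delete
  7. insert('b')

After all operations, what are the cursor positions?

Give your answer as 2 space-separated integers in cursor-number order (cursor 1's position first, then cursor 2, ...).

After op 1 (move_right): buffer="eiwmdvnsn" (len 9), cursors c1@1 c2@6, authorship .........
After op 2 (delete): buffer="iwmdnsn" (len 7), cursors c1@0 c2@4, authorship .......
After op 3 (move_right): buffer="iwmdnsn" (len 7), cursors c1@1 c2@5, authorship .......
After op 4 (move_right): buffer="iwmdnsn" (len 7), cursors c1@2 c2@6, authorship .......
After op 5 (move_left): buffer="iwmdnsn" (len 7), cursors c1@1 c2@5, authorship .......
After op 6 (delete): buffer="wmdsn" (len 5), cursors c1@0 c2@3, authorship .....
After op 7 (insert('b')): buffer="bwmdbsn" (len 7), cursors c1@1 c2@5, authorship 1...2..

Answer: 1 5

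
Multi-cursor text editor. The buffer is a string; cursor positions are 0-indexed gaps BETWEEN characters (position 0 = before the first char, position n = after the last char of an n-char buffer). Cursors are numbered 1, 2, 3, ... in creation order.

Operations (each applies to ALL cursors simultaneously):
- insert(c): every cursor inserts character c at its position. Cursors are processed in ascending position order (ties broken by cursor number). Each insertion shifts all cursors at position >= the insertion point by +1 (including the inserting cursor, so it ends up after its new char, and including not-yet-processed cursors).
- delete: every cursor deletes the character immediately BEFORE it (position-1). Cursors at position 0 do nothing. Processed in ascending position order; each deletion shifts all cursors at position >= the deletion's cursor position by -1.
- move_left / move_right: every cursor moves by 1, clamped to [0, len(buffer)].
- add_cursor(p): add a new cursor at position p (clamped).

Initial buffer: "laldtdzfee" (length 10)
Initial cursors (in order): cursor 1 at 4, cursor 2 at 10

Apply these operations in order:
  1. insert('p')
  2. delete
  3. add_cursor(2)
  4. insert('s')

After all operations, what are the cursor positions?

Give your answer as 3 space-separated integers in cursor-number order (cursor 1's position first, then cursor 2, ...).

Answer: 6 13 3

Derivation:
After op 1 (insert('p')): buffer="laldptdzfeep" (len 12), cursors c1@5 c2@12, authorship ....1......2
After op 2 (delete): buffer="laldtdzfee" (len 10), cursors c1@4 c2@10, authorship ..........
After op 3 (add_cursor(2)): buffer="laldtdzfee" (len 10), cursors c3@2 c1@4 c2@10, authorship ..........
After op 4 (insert('s')): buffer="lasldstdzfees" (len 13), cursors c3@3 c1@6 c2@13, authorship ..3..1......2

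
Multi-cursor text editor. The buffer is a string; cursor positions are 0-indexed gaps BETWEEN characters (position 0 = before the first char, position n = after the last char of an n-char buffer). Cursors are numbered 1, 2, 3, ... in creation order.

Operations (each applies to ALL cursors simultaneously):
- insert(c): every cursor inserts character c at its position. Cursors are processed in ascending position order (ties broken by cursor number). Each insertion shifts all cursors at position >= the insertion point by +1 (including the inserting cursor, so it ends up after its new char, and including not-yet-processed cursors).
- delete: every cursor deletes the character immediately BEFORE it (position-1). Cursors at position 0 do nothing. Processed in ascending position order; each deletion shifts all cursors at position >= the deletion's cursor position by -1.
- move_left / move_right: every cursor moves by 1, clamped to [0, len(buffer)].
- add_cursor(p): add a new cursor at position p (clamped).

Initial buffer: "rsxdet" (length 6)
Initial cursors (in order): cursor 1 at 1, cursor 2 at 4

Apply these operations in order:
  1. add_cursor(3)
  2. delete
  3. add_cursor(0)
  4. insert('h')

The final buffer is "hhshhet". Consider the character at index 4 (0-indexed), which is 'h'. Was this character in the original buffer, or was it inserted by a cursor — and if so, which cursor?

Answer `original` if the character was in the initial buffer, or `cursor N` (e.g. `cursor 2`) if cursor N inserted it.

After op 1 (add_cursor(3)): buffer="rsxdet" (len 6), cursors c1@1 c3@3 c2@4, authorship ......
After op 2 (delete): buffer="set" (len 3), cursors c1@0 c2@1 c3@1, authorship ...
After op 3 (add_cursor(0)): buffer="set" (len 3), cursors c1@0 c4@0 c2@1 c3@1, authorship ...
After op 4 (insert('h')): buffer="hhshhet" (len 7), cursors c1@2 c4@2 c2@5 c3@5, authorship 14.23..
Authorship (.=original, N=cursor N): 1 4 . 2 3 . .
Index 4: author = 3

Answer: cursor 3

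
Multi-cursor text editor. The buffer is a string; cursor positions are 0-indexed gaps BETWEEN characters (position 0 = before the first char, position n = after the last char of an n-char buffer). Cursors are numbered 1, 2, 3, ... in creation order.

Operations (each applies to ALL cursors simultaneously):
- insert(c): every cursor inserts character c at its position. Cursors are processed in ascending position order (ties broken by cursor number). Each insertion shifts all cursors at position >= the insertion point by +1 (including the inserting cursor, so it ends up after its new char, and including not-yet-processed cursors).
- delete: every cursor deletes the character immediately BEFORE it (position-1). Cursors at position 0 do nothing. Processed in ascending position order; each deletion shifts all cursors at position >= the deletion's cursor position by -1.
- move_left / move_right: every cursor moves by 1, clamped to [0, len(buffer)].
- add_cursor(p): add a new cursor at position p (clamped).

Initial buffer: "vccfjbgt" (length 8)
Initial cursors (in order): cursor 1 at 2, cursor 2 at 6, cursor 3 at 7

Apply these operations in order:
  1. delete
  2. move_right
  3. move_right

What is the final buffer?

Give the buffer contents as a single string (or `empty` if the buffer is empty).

After op 1 (delete): buffer="vcfjt" (len 5), cursors c1@1 c2@4 c3@4, authorship .....
After op 2 (move_right): buffer="vcfjt" (len 5), cursors c1@2 c2@5 c3@5, authorship .....
After op 3 (move_right): buffer="vcfjt" (len 5), cursors c1@3 c2@5 c3@5, authorship .....

Answer: vcfjt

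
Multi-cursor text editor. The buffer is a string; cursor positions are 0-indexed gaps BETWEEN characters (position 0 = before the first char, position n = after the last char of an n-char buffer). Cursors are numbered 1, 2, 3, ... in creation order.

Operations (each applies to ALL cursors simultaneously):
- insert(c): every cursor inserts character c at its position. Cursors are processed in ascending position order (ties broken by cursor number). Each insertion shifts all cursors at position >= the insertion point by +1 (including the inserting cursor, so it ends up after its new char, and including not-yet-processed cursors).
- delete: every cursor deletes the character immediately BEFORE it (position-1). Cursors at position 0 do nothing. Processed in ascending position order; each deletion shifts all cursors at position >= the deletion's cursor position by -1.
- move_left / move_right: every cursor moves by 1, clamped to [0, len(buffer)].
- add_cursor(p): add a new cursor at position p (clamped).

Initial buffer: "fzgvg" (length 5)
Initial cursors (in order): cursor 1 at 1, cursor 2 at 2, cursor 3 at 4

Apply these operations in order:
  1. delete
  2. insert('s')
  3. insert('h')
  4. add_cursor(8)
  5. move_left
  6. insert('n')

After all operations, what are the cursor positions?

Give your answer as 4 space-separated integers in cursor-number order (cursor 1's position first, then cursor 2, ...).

After op 1 (delete): buffer="gg" (len 2), cursors c1@0 c2@0 c3@1, authorship ..
After op 2 (insert('s')): buffer="ssgsg" (len 5), cursors c1@2 c2@2 c3@4, authorship 12.3.
After op 3 (insert('h')): buffer="sshhgshg" (len 8), cursors c1@4 c2@4 c3@7, authorship 1212.33.
After op 4 (add_cursor(8)): buffer="sshhgshg" (len 8), cursors c1@4 c2@4 c3@7 c4@8, authorship 1212.33.
After op 5 (move_left): buffer="sshhgshg" (len 8), cursors c1@3 c2@3 c3@6 c4@7, authorship 1212.33.
After op 6 (insert('n')): buffer="sshnnhgsnhng" (len 12), cursors c1@5 c2@5 c3@9 c4@11, authorship 121122.3334.

Answer: 5 5 9 11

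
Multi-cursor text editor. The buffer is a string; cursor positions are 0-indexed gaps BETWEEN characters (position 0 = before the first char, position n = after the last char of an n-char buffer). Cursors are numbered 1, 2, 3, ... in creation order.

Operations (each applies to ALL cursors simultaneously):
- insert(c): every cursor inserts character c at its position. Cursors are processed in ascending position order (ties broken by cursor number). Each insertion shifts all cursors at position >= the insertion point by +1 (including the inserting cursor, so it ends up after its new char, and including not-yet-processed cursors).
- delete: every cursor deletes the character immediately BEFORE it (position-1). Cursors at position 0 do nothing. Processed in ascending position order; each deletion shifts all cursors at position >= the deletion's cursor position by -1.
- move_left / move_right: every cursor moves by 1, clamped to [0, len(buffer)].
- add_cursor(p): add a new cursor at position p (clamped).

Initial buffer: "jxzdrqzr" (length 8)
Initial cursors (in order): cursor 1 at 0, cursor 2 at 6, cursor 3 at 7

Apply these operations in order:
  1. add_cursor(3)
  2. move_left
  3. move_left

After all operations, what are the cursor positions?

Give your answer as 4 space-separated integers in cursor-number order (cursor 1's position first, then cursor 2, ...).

After op 1 (add_cursor(3)): buffer="jxzdrqzr" (len 8), cursors c1@0 c4@3 c2@6 c3@7, authorship ........
After op 2 (move_left): buffer="jxzdrqzr" (len 8), cursors c1@0 c4@2 c2@5 c3@6, authorship ........
After op 3 (move_left): buffer="jxzdrqzr" (len 8), cursors c1@0 c4@1 c2@4 c3@5, authorship ........

Answer: 0 4 5 1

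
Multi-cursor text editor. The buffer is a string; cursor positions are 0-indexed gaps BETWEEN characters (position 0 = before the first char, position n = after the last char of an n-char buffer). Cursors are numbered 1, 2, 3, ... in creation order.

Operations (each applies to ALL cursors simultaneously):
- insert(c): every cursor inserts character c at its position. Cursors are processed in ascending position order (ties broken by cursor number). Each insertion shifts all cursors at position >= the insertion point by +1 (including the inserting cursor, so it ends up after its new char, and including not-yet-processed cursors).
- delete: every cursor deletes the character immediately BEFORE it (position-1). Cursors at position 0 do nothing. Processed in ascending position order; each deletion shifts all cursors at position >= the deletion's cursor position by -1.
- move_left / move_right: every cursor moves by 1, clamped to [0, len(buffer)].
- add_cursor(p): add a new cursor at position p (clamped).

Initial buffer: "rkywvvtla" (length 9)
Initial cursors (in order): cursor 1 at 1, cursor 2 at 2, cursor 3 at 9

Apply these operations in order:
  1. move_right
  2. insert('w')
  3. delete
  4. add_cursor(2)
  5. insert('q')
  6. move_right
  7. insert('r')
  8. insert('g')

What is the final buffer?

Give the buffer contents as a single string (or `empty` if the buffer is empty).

After op 1 (move_right): buffer="rkywvvtla" (len 9), cursors c1@2 c2@3 c3@9, authorship .........
After op 2 (insert('w')): buffer="rkwywwvvtlaw" (len 12), cursors c1@3 c2@5 c3@12, authorship ..1.2......3
After op 3 (delete): buffer="rkywvvtla" (len 9), cursors c1@2 c2@3 c3@9, authorship .........
After op 4 (add_cursor(2)): buffer="rkywvvtla" (len 9), cursors c1@2 c4@2 c2@3 c3@9, authorship .........
After op 5 (insert('q')): buffer="rkqqyqwvvtlaq" (len 13), cursors c1@4 c4@4 c2@6 c3@13, authorship ..14.2......3
After op 6 (move_right): buffer="rkqqyqwvvtlaq" (len 13), cursors c1@5 c4@5 c2@7 c3@13, authorship ..14.2......3
After op 7 (insert('r')): buffer="rkqqyrrqwrvvtlaqr" (len 17), cursors c1@7 c4@7 c2@10 c3@17, authorship ..14.142.2.....33
After op 8 (insert('g')): buffer="rkqqyrrggqwrgvvtlaqrg" (len 21), cursors c1@9 c4@9 c2@13 c3@21, authorship ..14.14142.22.....333

Answer: rkqqyrrggqwrgvvtlaqrg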